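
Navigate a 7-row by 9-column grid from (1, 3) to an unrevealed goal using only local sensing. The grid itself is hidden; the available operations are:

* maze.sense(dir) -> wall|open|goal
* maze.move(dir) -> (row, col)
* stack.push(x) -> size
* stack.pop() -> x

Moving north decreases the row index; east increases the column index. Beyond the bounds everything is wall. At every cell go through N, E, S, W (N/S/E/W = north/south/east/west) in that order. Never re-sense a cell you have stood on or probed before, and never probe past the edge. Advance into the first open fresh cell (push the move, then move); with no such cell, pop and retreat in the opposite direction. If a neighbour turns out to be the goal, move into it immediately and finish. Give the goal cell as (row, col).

Now I run maze.sense using dir=north, : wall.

I invoke maze.sense using dir=east, which returns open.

Calling stack.push using x=east, which returns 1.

Calling maze.move using dir=east, and get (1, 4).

I try maze.sense using dir=north, — result: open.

I run stack.push using x=north, and get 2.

I call maze.move using dir=north, : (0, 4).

I use maze.sense using dir=east, giving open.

Calling stack.push using x=east, giving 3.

Now I run maze.move using dir=east, yielding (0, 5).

I try maze.sense using dir=east, which returns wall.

Now I run maze.sense using dir=south, → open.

Calling stack.push using x=south, → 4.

Then maze.move using dir=south, : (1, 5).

Next I call maze.sense using dir=east, → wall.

I use maze.sense using dir=south, → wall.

I invoke stack.pop(), and observe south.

Now I run maze.move using dir=north, — result: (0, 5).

Then stack.pop, → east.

Calling maze.move using dir=west, — result: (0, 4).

I run stack.pop, which returns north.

Calling maze.move using dir=south, and see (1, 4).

Now I run maze.sense using dir=south, and observe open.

Using stack.push using x=south, which returns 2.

Calling maze.move using dir=south, which returns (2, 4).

I call maze.sense using dir=south, giving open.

Invoking stack.push using x=south, and observe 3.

I call maze.move using dir=south, and get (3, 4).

I invoke maze.sense using dir=east, : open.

Then stack.push using x=east, → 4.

Using maze.move using dir=east, yielding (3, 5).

I invoke maze.sense using dir=east, : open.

I call stack.push using x=east, and observe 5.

I invoke maze.move using dir=east, → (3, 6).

I call maze.sense using dir=north, yielding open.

Using stack.push using x=north, giving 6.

I try maze.move using dir=north, and observe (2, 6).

I run maze.sense using dir=east, : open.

I invoke stack.push using x=east, and see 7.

Then maze.move using dir=east, and observe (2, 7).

Next I call maze.sense using dir=north, — result: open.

Invoking stack.push using x=north, — result: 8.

Next I call maze.move using dir=north, and observe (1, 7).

I use maze.sense using dir=north, — result: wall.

Invoking maze.sense using dir=east, → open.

I call stack.push using x=east, yielding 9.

I run maze.move using dir=east, and see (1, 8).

I use maze.sense using dir=north, — result: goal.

Invoking maze.move using dir=north, giving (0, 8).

Answer: (0, 8)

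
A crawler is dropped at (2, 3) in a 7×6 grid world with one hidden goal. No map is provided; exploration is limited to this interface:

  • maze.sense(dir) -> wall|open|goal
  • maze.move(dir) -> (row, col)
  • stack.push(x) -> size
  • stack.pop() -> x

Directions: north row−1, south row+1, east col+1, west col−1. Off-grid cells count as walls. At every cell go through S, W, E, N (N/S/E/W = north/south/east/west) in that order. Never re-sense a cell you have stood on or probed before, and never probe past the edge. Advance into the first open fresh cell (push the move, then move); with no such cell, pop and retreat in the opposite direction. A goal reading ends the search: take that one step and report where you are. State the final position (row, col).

-> maze.sense(dir: south)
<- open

-> stack.push(x: south)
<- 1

-> maze.move(dir: south)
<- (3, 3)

-> maze.sense(dir: south)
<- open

-> stack.push(x: south)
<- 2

-> maze.move(dir: south)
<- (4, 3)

-> maze.sense(dir: south)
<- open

-> stack.push(x: south)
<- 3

-> maze.move(dir: south)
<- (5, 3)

-> maze.sense(dir: south)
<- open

-> stack.push(x: south)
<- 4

-> maze.move(dir: south)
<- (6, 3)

-> maze.sense(dir: west)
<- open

-> stack.push(x: west)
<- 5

-> maze.move(dir: west)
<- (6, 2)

-> maze.sense(dir: west)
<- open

-> stack.push(x: west)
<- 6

-> maze.move(dir: west)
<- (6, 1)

-> maze.sense(dir: west)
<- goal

-> maze.move(dir: west)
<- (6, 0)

Answer: (6, 0)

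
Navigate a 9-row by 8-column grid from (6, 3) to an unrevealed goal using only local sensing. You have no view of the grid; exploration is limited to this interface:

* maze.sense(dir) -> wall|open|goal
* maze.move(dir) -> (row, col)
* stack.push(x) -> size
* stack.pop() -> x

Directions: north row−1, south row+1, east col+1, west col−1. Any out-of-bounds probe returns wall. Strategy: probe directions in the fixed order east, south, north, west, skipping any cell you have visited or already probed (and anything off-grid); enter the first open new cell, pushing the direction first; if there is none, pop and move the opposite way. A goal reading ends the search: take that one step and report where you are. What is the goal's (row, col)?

Step: sense[dir=east]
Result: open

Step: push[x=east]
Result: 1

Step: move[dir=east]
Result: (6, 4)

Step: sense[dir=east]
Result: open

Step: push[x=east]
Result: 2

Step: move[dir=east]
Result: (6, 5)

Step: sense[dir=east]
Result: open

Step: push[x=east]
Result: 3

Step: move[dir=east]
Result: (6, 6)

Step: sense[dir=east]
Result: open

Step: push[x=east]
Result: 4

Step: move[dir=east]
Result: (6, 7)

Step: sense[dir=south]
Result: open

Step: push[x=south]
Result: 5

Step: move[dir=south]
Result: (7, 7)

Step: sense[dir=south]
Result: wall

Step: sense[dir=west]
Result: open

Step: push[x=west]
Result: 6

Step: move[dir=west]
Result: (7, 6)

Step: sense[dir=south]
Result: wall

Step: sense[dir=west]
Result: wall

Step: pop[]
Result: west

Step: move[dir=east]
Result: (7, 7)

Step: pop[]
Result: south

Step: move[dir=north]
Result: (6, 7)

Step: sense[dir=north]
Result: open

Step: push[x=north]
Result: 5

Step: move[dir=north]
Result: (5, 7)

Step: sense[dir=north]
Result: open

Step: push[x=north]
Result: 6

Step: move[dir=north]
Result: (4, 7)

Step: sense[dir=north]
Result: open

Step: push[x=north]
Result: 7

Step: move[dir=north]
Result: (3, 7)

Step: sense[dir=north]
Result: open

Step: push[x=north]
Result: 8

Step: move[dir=north]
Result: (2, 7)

Step: sense[dir=north]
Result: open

Step: push[x=north]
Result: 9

Step: move[dir=north]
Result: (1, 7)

Step: sense[dir=north]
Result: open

Step: push[x=north]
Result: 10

Step: move[dir=north]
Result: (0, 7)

Step: sense[dir=west]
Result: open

Step: push[x=west]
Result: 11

Step: move[dir=west]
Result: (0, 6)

Step: sense[dir=south]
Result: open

Step: push[x=south]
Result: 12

Step: move[dir=south]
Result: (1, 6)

Step: sense[dir=south]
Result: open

Step: push[x=south]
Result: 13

Step: move[dir=south]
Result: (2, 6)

Step: sense[dir=south]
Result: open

Step: push[x=south]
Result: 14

Step: move[dir=south]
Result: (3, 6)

Step: sense[dir=south]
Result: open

Step: push[x=south]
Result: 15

Step: move[dir=south]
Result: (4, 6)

Step: sense[dir=south]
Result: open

Step: push[x=south]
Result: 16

Step: move[dir=south]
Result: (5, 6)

Step: sense[dir=west]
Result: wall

Step: pop[]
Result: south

Step: move[dir=north]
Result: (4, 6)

Step: sense[dir=west]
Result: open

Step: push[x=west]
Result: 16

Step: move[dir=west]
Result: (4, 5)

Step: sense[dir=north]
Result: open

Step: push[x=north]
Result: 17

Step: move[dir=north]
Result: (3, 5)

Step: sense[dir=north]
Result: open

Step: push[x=north]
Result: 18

Step: move[dir=north]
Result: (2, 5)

Step: sense[dir=north]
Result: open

Step: push[x=north]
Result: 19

Step: move[dir=north]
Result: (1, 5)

Step: sense[dir=north]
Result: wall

Step: sense[dir=west]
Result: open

Step: push[x=west]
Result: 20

Step: move[dir=west]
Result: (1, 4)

Step: sense[dir=south]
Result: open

Step: push[x=south]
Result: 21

Step: move[dir=south]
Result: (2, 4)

Step: sense[dir=south]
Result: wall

Step: sense[dir=west]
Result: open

Step: push[x=west]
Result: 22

Step: move[dir=west]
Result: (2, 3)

Step: sense[dir=south]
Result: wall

Step: sense[dir=north]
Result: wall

Step: sense[dir=west]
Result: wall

Step: pop[]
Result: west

Step: move[dir=east]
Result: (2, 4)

Step: pop[]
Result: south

Step: move[dir=north]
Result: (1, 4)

Step: sense[dir=north]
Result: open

Step: push[x=north]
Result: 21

Step: move[dir=north]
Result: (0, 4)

Step: sense[dir=west]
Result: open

Step: push[x=west]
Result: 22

Step: move[dir=west]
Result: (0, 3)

Step: sense[dir=west]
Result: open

Step: push[x=west]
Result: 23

Step: move[dir=west]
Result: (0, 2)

Step: sense[dir=south]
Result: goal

Step: move[dir=south]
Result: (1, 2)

Answer: (1, 2)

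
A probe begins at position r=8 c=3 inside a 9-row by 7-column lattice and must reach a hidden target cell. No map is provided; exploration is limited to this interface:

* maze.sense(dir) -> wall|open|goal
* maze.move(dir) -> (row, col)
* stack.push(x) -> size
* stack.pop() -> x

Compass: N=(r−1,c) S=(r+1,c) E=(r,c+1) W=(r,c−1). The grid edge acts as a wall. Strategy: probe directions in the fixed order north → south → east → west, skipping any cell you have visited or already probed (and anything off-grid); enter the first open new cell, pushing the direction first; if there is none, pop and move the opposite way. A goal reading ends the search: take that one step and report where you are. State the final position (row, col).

==> maze.sense(dir: north)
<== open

==> stack.push(x: north)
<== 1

==> maze.move(dir: north)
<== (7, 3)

==> maze.sense(dir: north)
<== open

==> stack.push(x: north)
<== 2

==> maze.move(dir: north)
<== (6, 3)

==> maze.sense(dir: north)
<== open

==> stack.push(x: north)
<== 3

==> maze.move(dir: north)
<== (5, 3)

==> maze.sense(dir: north)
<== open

==> stack.push(x: north)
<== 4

==> maze.move(dir: north)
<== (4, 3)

==> maze.sense(dir: north)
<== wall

==> maze.sense(dir: east)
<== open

==> stack.push(x: east)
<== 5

==> maze.move(dir: east)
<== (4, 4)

==> maze.sense(dir: north)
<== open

==> stack.push(x: north)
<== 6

==> maze.move(dir: north)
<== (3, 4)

==> maze.sense(dir: north)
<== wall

==> maze.sense(dir: east)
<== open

==> stack.push(x: east)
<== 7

==> maze.move(dir: east)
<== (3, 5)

==> maze.sense(dir: north)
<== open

==> stack.push(x: north)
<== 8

==> maze.move(dir: north)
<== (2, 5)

==> maze.sense(dir: north)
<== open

==> stack.push(x: north)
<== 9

==> maze.move(dir: north)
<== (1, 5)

==> maze.sense(dir: north)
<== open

==> stack.push(x: north)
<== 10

==> maze.move(dir: north)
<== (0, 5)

==> maze.sense(dir: east)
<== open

==> stack.push(x: east)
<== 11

==> maze.move(dir: east)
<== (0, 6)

==> maze.sense(dir: south)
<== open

==> stack.push(x: south)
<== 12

==> maze.move(dir: south)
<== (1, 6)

==> maze.sense(dir: south)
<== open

==> stack.push(x: south)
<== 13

==> maze.move(dir: south)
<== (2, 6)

==> maze.sense(dir: south)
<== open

==> stack.push(x: south)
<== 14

==> maze.move(dir: south)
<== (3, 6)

==> maze.sense(dir: south)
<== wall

==> stack.pop()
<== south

==> maze.move(dir: north)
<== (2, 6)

==> stack.pop()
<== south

==> maze.move(dir: north)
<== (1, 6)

==> stack.pop()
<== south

==> maze.move(dir: north)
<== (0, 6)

==> stack.pop()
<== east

==> maze.move(dir: west)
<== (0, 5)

==> maze.sense(dir: west)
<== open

==> stack.push(x: west)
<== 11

==> maze.move(dir: west)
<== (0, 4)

==> maze.sense(dir: south)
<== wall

==> maze.sense(dir: west)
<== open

==> stack.push(x: west)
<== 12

==> maze.move(dir: west)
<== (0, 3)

==> maze.sense(dir: south)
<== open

==> stack.push(x: south)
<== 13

==> maze.move(dir: south)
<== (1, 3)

==> maze.sense(dir: south)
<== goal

==> maze.move(dir: south)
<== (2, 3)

Answer: (2, 3)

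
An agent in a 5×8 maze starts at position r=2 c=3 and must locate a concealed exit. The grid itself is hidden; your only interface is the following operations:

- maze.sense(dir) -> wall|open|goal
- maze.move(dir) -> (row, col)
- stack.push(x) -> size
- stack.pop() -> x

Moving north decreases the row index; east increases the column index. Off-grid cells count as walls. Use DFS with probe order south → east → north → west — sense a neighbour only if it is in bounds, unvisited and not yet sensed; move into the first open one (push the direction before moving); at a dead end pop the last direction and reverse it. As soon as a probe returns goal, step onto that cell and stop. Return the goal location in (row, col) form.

-- maze.sense(dir='south') : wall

-- maze.sense(dir='east') : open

-- stack.push(x='east') : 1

-- maze.move(dir='east') : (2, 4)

-- maze.sense(dir='south') : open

-- stack.push(x='south') : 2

-- maze.move(dir='south') : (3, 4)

-- maze.sense(dir='south') : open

-- stack.push(x='south') : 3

-- maze.move(dir='south') : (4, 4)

-- maze.sense(dir='east') : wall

-- maze.sense(dir='west') : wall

-- stack.pop() : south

-- maze.move(dir='north') : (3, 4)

-- maze.sense(dir='east') : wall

-- stack.pop() : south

-- maze.move(dir='north') : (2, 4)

-- maze.sense(dir='east') : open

-- stack.push(x='east') : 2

-- maze.move(dir='east') : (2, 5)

-- maze.sense(dir='east') : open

-- stack.push(x='east') : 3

-- maze.move(dir='east') : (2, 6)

-- maze.sense(dir='south') : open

-- stack.push(x='south') : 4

-- maze.move(dir='south') : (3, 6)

-- maze.sense(dir='south') : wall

-- maze.sense(dir='east') : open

-- stack.push(x='east') : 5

-- maze.move(dir='east') : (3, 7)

-- maze.sense(dir='south') : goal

-- maze.move(dir='south') : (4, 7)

Answer: (4, 7)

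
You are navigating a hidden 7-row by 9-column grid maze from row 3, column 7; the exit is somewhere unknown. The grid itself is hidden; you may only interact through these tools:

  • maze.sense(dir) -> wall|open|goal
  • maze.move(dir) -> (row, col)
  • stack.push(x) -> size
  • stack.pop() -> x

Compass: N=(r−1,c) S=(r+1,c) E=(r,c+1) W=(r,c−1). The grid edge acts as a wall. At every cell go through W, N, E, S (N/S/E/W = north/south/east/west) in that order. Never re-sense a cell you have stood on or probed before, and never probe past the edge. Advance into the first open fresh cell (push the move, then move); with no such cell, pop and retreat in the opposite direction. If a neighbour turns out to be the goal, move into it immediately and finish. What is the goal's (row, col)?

// 1. sense(dir: west) == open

// 2. push(x: west) == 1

// 3. move(dir: west) == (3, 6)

// 4. sense(dir: west) == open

// 5. push(x: west) == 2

// 6. move(dir: west) == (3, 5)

// 7. sense(dir: west) == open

// 8. push(x: west) == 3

// 9. move(dir: west) == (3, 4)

// 10. sense(dir: west) == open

// 11. push(x: west) == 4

// 12. move(dir: west) == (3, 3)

// 13. sense(dir: west) == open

// 14. push(x: west) == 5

// 15. move(dir: west) == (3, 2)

// 16. sense(dir: west) == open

// 17. push(x: west) == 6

// 18. move(dir: west) == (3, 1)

// 19. sense(dir: west) == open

// 20. push(x: west) == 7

// 21. move(dir: west) == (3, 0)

// 22. sense(dir: north) == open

// 23. push(x: north) == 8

// 24. move(dir: north) == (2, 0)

// 25. sense(dir: north) == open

// 26. push(x: north) == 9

// 27. move(dir: north) == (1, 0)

// 28. sense(dir: north) == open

// 29. push(x: north) == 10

// 30. move(dir: north) == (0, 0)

// 31. sense(dir: east) == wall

// 32. pop() == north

// 33. move(dir: south) == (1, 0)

// 34. sense(dir: east) == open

// 35. push(x: east) == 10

// 36. move(dir: east) == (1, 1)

// 37. sense(dir: east) == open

// 38. push(x: east) == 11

// 39. move(dir: east) == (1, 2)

// 40. sense(dir: north) == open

// 41. push(x: north) == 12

// 42. move(dir: north) == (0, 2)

// 43. sense(dir: east) == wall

// 44. pop() == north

// 45. move(dir: south) == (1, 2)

// 46. sense(dir: east) == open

// 47. push(x: east) == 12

// 48. move(dir: east) == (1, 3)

// 49. sense(dir: east) == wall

// 50. sense(dir: south) == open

// 51. push(x: south) == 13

// 52. move(dir: south) == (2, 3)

// 53. sense(dir: west) == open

// 54. push(x: west) == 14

// 55. move(dir: west) == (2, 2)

// 56. sense(dir: west) == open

// 57. push(x: west) == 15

// 58. move(dir: west) == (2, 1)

// 59. pop() == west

// 60. move(dir: east) == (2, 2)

// 61. pop() == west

// 62. move(dir: east) == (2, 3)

// 63. sense(dir: east) == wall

// 64. pop() == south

// 65. move(dir: north) == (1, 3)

// 66. pop() == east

// 67. move(dir: west) == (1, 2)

// 68. pop() == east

// 69. move(dir: west) == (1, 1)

// 70. pop() == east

// 71. move(dir: west) == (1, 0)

// 72. pop() == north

// 73. move(dir: south) == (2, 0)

// 74. pop() == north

// 75. move(dir: south) == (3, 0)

// 76. sense(dir: south) == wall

// 77. pop() == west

// 78. move(dir: east) == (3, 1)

// 79. sense(dir: south) == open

// 80. push(x: south) == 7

// 81. move(dir: south) == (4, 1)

// 82. sense(dir: east) == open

// 83. push(x: east) == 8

// 84. move(dir: east) == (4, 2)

// 85. sense(dir: east) == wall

// 86. sense(dir: south) == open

// 87. push(x: south) == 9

// 88. move(dir: south) == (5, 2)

// 89. sense(dir: west) == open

// 90. push(x: west) == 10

// 91. move(dir: west) == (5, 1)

// 92. sense(dir: west) == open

// 93. push(x: west) == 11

// 94. move(dir: west) == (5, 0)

// 95. sense(dir: south) == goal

// 96. move(dir: south) == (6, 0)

Answer: (6, 0)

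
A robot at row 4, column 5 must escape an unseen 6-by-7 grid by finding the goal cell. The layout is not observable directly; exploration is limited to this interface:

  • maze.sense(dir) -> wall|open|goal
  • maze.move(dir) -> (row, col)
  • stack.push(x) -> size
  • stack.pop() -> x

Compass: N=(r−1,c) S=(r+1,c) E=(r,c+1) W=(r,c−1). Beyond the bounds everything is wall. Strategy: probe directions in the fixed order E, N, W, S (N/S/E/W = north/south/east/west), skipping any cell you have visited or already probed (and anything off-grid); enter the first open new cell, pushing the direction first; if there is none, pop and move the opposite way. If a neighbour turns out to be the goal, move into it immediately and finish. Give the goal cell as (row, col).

Invoking sense on dir=east, and get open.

I call push on x=east, and observe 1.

Invoking move on dir=east, — result: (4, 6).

I invoke sense on dir=north, and observe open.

I invoke push on x=north, — result: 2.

Next I call move on dir=north, which returns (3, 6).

I run sense on dir=north, : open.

Using push on x=north, giving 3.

Using move on dir=north, which returns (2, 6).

I invoke sense on dir=north, — result: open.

Invoking push on x=north, and see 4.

Now I run move on dir=north, : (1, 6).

Calling sense on dir=north, — result: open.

I run push on x=north, → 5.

I use move on dir=north, : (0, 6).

Invoking sense on dir=west, and see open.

I invoke push on x=west, and get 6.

Calling move on dir=west, : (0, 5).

Calling sense on dir=west, : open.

I call push on x=west, which returns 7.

I invoke move on dir=west, — result: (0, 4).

Then sense on dir=west, and get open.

Next I call push on x=west, which returns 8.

Then move on dir=west, and see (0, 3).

Then sense on dir=west, and observe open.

Calling push on x=west, : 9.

Then move on dir=west, yielding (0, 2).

I use sense on dir=west, — result: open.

Invoking push on x=west, which returns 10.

I call move on dir=west, — result: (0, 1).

Invoking sense on dir=west, — result: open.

I use push on x=west, yielding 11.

I try move on dir=west, which returns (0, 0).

Calling sense on dir=south, and observe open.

Next I call push on x=south, and see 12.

Then move on dir=south, and see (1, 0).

I use sense on dir=east, and see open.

Calling push on x=east, : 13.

I invoke move on dir=east, : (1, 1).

I call sense on dir=east, giving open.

I invoke push on x=east, which returns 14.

I try move on dir=east, → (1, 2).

Calling sense on dir=east, yielding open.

Next I call push on x=east, giving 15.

I run move on dir=east, yielding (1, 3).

Next I call sense on dir=east, → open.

Calling push on x=east, giving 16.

I use move on dir=east, : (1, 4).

Now I run sense on dir=east, and get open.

Now I run push on x=east, and get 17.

Calling move on dir=east, — result: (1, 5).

Calling sense on dir=south, and observe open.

Now I run push on x=south, → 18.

Invoking move on dir=south, and see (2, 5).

Now I run sense on dir=west, which returns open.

Now I run push on x=west, → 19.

Calling move on dir=west, — result: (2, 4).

I call sense on dir=west, : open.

I run push on x=west, and observe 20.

I try move on dir=west, giving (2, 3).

I call sense on dir=west, giving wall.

I try sense on dir=south, and get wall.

Calling pop, → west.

Calling move on dir=east, and see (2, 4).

I use sense on dir=south, : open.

I use push on x=south, : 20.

I call move on dir=south, — result: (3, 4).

Calling sense on dir=east, and observe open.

I call push on x=east, — result: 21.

I try move on dir=east, and see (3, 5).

I invoke pop(), which returns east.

I invoke move on dir=west, and get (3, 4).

Invoking sense on dir=south, → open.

Using push on x=south, and get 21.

Now I run move on dir=south, : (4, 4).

I run sense on dir=west, and see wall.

Then sense on dir=south, → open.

I try push on x=south, which returns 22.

Now I run move on dir=south, and see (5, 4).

Invoking sense on dir=east, yielding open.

I use push on x=east, giving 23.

I try move on dir=east, and observe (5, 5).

I call sense on dir=east, yielding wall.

Next I call pop(), which returns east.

Next I call move on dir=west, which returns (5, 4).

Now I run sense on dir=west, → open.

I invoke push on x=west, and get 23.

I call move on dir=west, which returns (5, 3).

Now I run sense on dir=west, giving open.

I call push on x=west, yielding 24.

Next I call move on dir=west, and get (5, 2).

Invoking sense on dir=north, and see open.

Then push on x=north, and see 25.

I run move on dir=north, : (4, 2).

I invoke sense on dir=north, and observe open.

I invoke push on x=north, giving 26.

I try move on dir=north, : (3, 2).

Using sense on dir=west, : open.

Invoking push on x=west, yielding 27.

I invoke move on dir=west, and get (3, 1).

I run sense on dir=north, — result: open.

Using push on x=north, : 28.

Using move on dir=north, : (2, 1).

Using sense on dir=west, yielding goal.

I call move on dir=west, and see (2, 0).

Answer: (2, 0)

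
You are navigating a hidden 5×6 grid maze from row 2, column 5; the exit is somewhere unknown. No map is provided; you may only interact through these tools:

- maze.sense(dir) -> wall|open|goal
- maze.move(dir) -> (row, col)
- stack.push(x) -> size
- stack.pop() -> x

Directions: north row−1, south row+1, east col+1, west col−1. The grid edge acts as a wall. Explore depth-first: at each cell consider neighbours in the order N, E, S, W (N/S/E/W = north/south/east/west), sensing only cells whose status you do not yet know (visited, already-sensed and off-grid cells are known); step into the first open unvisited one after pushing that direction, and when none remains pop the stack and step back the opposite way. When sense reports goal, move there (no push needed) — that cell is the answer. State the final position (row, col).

Calling sense on dir→north, : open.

I try push on x→north, giving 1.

I invoke move on dir→north, : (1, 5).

Next I call sense on dir→north, and see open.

Next I call push on x→north, → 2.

Invoking move on dir→north, → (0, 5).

I invoke sense on dir→west, and get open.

I use push on x→west, → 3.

Now I run move on dir→west, and get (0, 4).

I invoke sense on dir→south, giving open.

Invoking push on x→south, which returns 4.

I run move on dir→south, yielding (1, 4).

I call sense on dir→south, giving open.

Next I call push on x→south, and observe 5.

Invoking move on dir→south, and observe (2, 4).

Using sense on dir→south, yielding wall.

Invoking sense on dir→west, — result: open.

Using push on x→west, giving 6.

I use move on dir→west, and see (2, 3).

Calling sense on dir→north, giving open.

Using push on x→north, which returns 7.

I call move on dir→north, and see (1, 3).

Using sense on dir→north, and see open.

Next I call push on x→north, and see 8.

I invoke move on dir→north, and see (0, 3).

I run sense on dir→west, and observe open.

I run push on x→west, which returns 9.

Invoking move on dir→west, — result: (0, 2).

I run sense on dir→south, and see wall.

Invoking sense on dir→west, yielding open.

Next I call push on x→west, and observe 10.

Then move on dir→west, giving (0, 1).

I invoke sense on dir→south, — result: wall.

I run sense on dir→west, which returns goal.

Invoking move on dir→west, which returns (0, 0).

Answer: (0, 0)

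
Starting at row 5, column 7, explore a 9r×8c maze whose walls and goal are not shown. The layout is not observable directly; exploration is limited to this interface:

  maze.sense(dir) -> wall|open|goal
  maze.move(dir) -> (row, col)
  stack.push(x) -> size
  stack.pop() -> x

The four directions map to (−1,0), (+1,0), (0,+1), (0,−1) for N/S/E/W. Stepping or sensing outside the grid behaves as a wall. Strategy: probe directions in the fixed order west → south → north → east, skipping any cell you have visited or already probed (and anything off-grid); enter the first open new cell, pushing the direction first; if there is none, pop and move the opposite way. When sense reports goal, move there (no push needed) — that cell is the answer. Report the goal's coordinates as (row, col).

;; 1. sense(dir: west) : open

;; 2. push(x: west) : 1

;; 3. move(dir: west) : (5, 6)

;; 4. sense(dir: west) : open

;; 5. push(x: west) : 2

;; 6. move(dir: west) : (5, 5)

;; 7. sense(dir: west) : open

;; 8. push(x: west) : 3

;; 9. move(dir: west) : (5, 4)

;; 10. sense(dir: west) : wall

;; 11. sense(dir: south) : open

;; 12. push(x: south) : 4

;; 13. move(dir: south) : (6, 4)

;; 14. sense(dir: west) : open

;; 15. push(x: west) : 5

;; 16. move(dir: west) : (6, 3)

;; 17. sense(dir: west) : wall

;; 18. sense(dir: south) : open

;; 19. push(x: south) : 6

;; 20. move(dir: south) : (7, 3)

;; 21. sense(dir: west) : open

;; 22. push(x: west) : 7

;; 23. move(dir: west) : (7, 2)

;; 24. sense(dir: west) : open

;; 25. push(x: west) : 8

;; 26. move(dir: west) : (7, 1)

;; 27. sense(dir: west) : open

;; 28. push(x: west) : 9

;; 29. move(dir: west) : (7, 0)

;; 30. sense(dir: south) : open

;; 31. push(x: south) : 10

;; 32. move(dir: south) : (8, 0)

;; 33. sense(dir: east) : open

;; 34. push(x: east) : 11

;; 35. move(dir: east) : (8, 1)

;; 36. sense(dir: east) : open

;; 37. push(x: east) : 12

;; 38. move(dir: east) : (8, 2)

;; 39. sense(dir: east) : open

;; 40. push(x: east) : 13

;; 41. move(dir: east) : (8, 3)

;; 42. sense(dir: east) : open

;; 43. push(x: east) : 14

;; 44. move(dir: east) : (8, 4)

;; 45. sense(dir: north) : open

;; 46. push(x: north) : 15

;; 47. move(dir: north) : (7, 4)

;; 48. sense(dir: east) : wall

;; 49. pop() : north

;; 50. move(dir: south) : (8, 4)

;; 51. sense(dir: east) : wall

;; 52. pop() : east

;; 53. move(dir: west) : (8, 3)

;; 54. pop() : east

;; 55. move(dir: west) : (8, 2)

;; 56. pop() : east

;; 57. move(dir: west) : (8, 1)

;; 58. pop() : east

;; 59. move(dir: west) : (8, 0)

;; 60. pop() : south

;; 61. move(dir: north) : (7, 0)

;; 62. sense(dir: north) : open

;; 63. push(x: north) : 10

;; 64. move(dir: north) : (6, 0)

;; 65. sense(dir: north) : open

;; 66. push(x: north) : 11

;; 67. move(dir: north) : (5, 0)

;; 68. sense(dir: north) : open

;; 69. push(x: north) : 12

;; 70. move(dir: north) : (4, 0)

;; 71. sense(dir: north) : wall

;; 72. sense(dir: east) : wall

;; 73. pop() : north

;; 74. move(dir: south) : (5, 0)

;; 75. sense(dir: east) : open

;; 76. push(x: east) : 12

;; 77. move(dir: east) : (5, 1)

;; 78. sense(dir: south) : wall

;; 79. sense(dir: east) : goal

;; 80. move(dir: east) : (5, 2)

Answer: (5, 2)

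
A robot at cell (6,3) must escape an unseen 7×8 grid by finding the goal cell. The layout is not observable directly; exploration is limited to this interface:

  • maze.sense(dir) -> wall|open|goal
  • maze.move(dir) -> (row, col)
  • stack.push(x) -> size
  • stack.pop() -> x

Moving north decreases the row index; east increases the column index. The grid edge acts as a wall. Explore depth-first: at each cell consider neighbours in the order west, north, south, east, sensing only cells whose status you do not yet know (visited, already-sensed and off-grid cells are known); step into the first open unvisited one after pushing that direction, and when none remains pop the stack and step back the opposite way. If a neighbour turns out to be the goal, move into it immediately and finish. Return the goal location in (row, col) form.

CALL sense[dir: west]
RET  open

CALL push[x: west]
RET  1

CALL move[dir: west]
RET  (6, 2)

CALL sense[dir: west]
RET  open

CALL push[x: west]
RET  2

CALL move[dir: west]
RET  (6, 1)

CALL sense[dir: west]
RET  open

CALL push[x: west]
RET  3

CALL move[dir: west]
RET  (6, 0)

CALL sense[dir: north]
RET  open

CALL push[x: north]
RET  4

CALL move[dir: north]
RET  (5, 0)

CALL sense[dir: north]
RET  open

CALL push[x: north]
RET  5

CALL move[dir: north]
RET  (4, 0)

CALL sense[dir: north]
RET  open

CALL push[x: north]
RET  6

CALL move[dir: north]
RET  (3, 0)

CALL sense[dir: north]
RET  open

CALL push[x: north]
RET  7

CALL move[dir: north]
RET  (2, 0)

CALL sense[dir: north]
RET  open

CALL push[x: north]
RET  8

CALL move[dir: north]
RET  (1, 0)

CALL sense[dir: north]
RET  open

CALL push[x: north]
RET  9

CALL move[dir: north]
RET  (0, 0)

CALL sense[dir: east]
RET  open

CALL push[x: east]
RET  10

CALL move[dir: east]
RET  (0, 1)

CALL sense[dir: south]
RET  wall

CALL sense[dir: east]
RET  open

CALL push[x: east]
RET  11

CALL move[dir: east]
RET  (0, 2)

CALL sense[dir: south]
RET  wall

CALL sense[dir: east]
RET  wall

CALL pop[]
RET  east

CALL move[dir: west]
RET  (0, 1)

CALL pop[]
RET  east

CALL move[dir: west]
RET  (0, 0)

CALL pop[]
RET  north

CALL move[dir: south]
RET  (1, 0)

CALL pop[]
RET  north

CALL move[dir: south]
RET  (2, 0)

CALL sense[dir: east]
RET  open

CALL push[x: east]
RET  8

CALL move[dir: east]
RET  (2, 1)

CALL sense[dir: south]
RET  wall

CALL sense[dir: east]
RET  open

CALL push[x: east]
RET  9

CALL move[dir: east]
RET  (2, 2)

CALL sense[dir: south]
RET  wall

CALL sense[dir: east]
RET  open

CALL push[x: east]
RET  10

CALL move[dir: east]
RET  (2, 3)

CALL sense[dir: north]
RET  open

CALL push[x: north]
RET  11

CALL move[dir: north]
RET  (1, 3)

CALL sense[dir: east]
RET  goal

CALL move[dir: east]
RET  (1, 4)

Answer: (1, 4)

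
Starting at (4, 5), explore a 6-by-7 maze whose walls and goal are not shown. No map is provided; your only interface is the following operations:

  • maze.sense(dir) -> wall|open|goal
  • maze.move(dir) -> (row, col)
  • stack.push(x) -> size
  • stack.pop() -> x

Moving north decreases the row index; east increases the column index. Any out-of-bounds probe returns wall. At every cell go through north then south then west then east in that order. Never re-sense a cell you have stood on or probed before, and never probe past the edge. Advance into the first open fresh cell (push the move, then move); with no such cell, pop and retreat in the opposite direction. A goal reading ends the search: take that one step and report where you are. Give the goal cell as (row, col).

I use maze.sense on dir='north', which returns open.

Using stack.push on x='north', and observe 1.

I call maze.move on dir='north', → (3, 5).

Invoking maze.sense on dir='north', : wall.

Calling maze.sense on dir='west', yielding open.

I invoke stack.push on x='west', and see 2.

Calling maze.move on dir='west', which returns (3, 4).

I run maze.sense on dir='north', — result: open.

Invoking stack.push on x='north', → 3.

I use maze.move on dir='north', — result: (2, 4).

Next I call maze.sense on dir='north', giving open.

I try stack.push on x='north', which returns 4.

Now I run maze.move on dir='north', and see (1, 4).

I call maze.sense on dir='north', and get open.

Then stack.push on x='north', → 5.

I run maze.move on dir='north', → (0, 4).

Then maze.sense on dir='west', and get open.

Calling stack.push on x='west', giving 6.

I run maze.move on dir='west', yielding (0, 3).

Using maze.sense on dir='south', yielding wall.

I call maze.sense on dir='west', → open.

I run stack.push on x='west', — result: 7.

Using maze.move on dir='west', and see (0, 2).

Next I call maze.sense on dir='south', which returns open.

I try stack.push on x='south', which returns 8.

I invoke maze.move on dir='south', and observe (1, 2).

Using maze.sense on dir='south', and get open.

I invoke stack.push on x='south', — result: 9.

Next I call maze.move on dir='south', — result: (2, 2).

Calling maze.sense on dir='south', yielding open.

Next I call stack.push on x='south', and get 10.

Then maze.move on dir='south', giving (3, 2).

I call maze.sense on dir='south', — result: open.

I call stack.push on x='south', → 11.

Now I run maze.move on dir='south', — result: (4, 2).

I use maze.sense on dir='south', yielding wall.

Invoking maze.sense on dir='west', giving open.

I invoke stack.push on x='west', : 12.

Now I run maze.move on dir='west', — result: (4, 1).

Using maze.sense on dir='north', which returns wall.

I call maze.sense on dir='south', → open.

Next I call stack.push on x='south', : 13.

Calling maze.move on dir='south', — result: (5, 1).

Calling maze.sense on dir='west', : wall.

Using stack.pop(), and see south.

Next I call maze.move on dir='north', and observe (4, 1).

I use maze.sense on dir='west', → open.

I try stack.push on x='west', and get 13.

Calling maze.move on dir='west', → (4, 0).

Next I call maze.sense on dir='north', — result: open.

Calling stack.push on x='north', and observe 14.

I try maze.move on dir='north', yielding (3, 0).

I try maze.sense on dir='north', yielding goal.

Then maze.move on dir='north', and see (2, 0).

Answer: (2, 0)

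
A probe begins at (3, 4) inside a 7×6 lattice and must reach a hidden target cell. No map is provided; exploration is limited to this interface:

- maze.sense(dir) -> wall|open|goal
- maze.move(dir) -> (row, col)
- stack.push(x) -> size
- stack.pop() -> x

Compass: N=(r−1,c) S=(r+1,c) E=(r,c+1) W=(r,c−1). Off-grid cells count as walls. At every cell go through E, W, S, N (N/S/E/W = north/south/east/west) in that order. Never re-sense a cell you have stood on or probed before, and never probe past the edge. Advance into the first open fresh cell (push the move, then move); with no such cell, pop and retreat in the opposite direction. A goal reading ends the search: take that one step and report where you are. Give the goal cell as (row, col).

CALL maze.sense[dir=east]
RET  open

CALL stack.push[x=east]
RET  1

CALL maze.move[dir=east]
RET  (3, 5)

CALL maze.sense[dir=south]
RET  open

CALL stack.push[x=south]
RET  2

CALL maze.move[dir=south]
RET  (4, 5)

CALL maze.sense[dir=west]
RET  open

CALL stack.push[x=west]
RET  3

CALL maze.move[dir=west]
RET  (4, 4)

CALL maze.sense[dir=west]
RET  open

CALL stack.push[x=west]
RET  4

CALL maze.move[dir=west]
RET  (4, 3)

CALL maze.sense[dir=west]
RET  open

CALL stack.push[x=west]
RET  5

CALL maze.move[dir=west]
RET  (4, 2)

CALL maze.sense[dir=west]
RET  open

CALL stack.push[x=west]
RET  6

CALL maze.move[dir=west]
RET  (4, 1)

CALL maze.sense[dir=west]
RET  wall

CALL maze.sense[dir=south]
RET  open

CALL stack.push[x=south]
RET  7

CALL maze.move[dir=south]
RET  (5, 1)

CALL maze.sense[dir=east]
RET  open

CALL stack.push[x=east]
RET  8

CALL maze.move[dir=east]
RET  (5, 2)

CALL maze.sense[dir=east]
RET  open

CALL stack.push[x=east]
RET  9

CALL maze.move[dir=east]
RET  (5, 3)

CALL maze.sense[dir=east]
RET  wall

CALL maze.sense[dir=south]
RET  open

CALL stack.push[x=south]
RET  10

CALL maze.move[dir=south]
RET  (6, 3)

CALL maze.sense[dir=east]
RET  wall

CALL maze.sense[dir=west]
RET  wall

CALL stack.pop[]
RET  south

CALL maze.move[dir=north]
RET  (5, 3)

CALL stack.pop[]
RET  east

CALL maze.move[dir=west]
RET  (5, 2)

CALL stack.pop[]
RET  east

CALL maze.move[dir=west]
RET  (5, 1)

CALL maze.sense[dir=west]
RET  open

CALL stack.push[x=west]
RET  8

CALL maze.move[dir=west]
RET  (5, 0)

CALL maze.sense[dir=south]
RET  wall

CALL stack.pop[]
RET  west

CALL maze.move[dir=east]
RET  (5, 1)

CALL maze.sense[dir=south]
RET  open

CALL stack.push[x=south]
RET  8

CALL maze.move[dir=south]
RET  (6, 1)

CALL stack.pop[]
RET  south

CALL maze.move[dir=north]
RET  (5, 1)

CALL stack.pop[]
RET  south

CALL maze.move[dir=north]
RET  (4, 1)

CALL maze.sense[dir=north]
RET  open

CALL stack.push[x=north]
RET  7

CALL maze.move[dir=north]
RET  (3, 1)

CALL maze.sense[dir=east]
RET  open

CALL stack.push[x=east]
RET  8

CALL maze.move[dir=east]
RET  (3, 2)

CALL maze.sense[dir=east]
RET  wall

CALL maze.sense[dir=north]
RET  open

CALL stack.push[x=north]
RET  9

CALL maze.move[dir=north]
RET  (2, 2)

CALL maze.sense[dir=east]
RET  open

CALL stack.push[x=east]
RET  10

CALL maze.move[dir=east]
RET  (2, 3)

CALL maze.sense[dir=east]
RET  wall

CALL maze.sense[dir=north]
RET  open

CALL stack.push[x=north]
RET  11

CALL maze.move[dir=north]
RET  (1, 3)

CALL maze.sense[dir=east]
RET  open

CALL stack.push[x=east]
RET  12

CALL maze.move[dir=east]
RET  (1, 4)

CALL maze.sense[dir=east]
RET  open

CALL stack.push[x=east]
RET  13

CALL maze.move[dir=east]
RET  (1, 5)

CALL maze.sense[dir=south]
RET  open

CALL stack.push[x=south]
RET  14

CALL maze.move[dir=south]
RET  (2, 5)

CALL stack.pop[]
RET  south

CALL maze.move[dir=north]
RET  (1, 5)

CALL maze.sense[dir=north]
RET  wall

CALL stack.pop[]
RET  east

CALL maze.move[dir=west]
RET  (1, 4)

CALL maze.sense[dir=north]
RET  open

CALL stack.push[x=north]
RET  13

CALL maze.move[dir=north]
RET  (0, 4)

CALL maze.sense[dir=west]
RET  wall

CALL stack.pop[]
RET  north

CALL maze.move[dir=south]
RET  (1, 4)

CALL stack.pop[]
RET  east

CALL maze.move[dir=west]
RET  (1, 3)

CALL maze.sense[dir=west]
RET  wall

CALL stack.pop[]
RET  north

CALL maze.move[dir=south]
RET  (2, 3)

CALL stack.pop[]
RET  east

CALL maze.move[dir=west]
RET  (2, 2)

CALL maze.sense[dir=west]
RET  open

CALL stack.push[x=west]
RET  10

CALL maze.move[dir=west]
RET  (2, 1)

CALL maze.sense[dir=west]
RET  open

CALL stack.push[x=west]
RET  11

CALL maze.move[dir=west]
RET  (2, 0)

CALL maze.sense[dir=south]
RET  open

CALL stack.push[x=south]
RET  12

CALL maze.move[dir=south]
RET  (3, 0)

CALL stack.pop[]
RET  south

CALL maze.move[dir=north]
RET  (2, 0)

CALL maze.sense[dir=north]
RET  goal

CALL maze.move[dir=north]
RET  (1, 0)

Answer: (1, 0)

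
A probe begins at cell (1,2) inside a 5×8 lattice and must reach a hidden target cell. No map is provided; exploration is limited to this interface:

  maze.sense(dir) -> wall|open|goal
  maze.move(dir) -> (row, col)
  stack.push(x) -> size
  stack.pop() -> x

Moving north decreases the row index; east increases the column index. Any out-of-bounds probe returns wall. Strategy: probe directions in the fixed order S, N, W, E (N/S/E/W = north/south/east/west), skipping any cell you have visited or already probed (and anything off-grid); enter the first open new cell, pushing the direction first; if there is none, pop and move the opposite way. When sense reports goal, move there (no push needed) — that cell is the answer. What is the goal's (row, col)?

> maze.sense dir=south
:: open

> stack.push x=south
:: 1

> maze.move dir=south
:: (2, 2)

> maze.sense dir=south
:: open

> stack.push x=south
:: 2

> maze.move dir=south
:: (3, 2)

> maze.sense dir=south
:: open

> stack.push x=south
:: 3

> maze.move dir=south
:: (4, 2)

> maze.sense dir=west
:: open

> stack.push x=west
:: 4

> maze.move dir=west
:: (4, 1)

> maze.sense dir=north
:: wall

> maze.sense dir=west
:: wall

> stack.pop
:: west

> maze.move dir=east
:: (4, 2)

> maze.sense dir=east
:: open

> stack.push x=east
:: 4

> maze.move dir=east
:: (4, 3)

> maze.sense dir=north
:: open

> stack.push x=north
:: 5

> maze.move dir=north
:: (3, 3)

> maze.sense dir=north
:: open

> stack.push x=north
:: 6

> maze.move dir=north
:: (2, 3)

> maze.sense dir=north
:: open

> stack.push x=north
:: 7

> maze.move dir=north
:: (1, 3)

> maze.sense dir=north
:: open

> stack.push x=north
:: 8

> maze.move dir=north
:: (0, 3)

> maze.sense dir=west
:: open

> stack.push x=west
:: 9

> maze.move dir=west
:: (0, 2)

> maze.sense dir=west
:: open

> stack.push x=west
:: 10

> maze.move dir=west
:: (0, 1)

> maze.sense dir=south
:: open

> stack.push x=south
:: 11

> maze.move dir=south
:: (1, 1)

> maze.sense dir=south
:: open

> stack.push x=south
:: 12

> maze.move dir=south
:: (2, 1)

> maze.sense dir=west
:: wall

> stack.pop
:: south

> maze.move dir=north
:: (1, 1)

> maze.sense dir=west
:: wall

> stack.pop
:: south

> maze.move dir=north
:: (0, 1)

> maze.sense dir=west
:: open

> stack.push x=west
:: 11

> maze.move dir=west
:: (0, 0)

> stack.pop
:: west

> maze.move dir=east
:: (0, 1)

> stack.pop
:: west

> maze.move dir=east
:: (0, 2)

> stack.pop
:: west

> maze.move dir=east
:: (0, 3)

> maze.sense dir=east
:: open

> stack.push x=east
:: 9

> maze.move dir=east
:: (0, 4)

> maze.sense dir=south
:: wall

> maze.sense dir=east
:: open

> stack.push x=east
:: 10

> maze.move dir=east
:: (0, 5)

> maze.sense dir=south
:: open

> stack.push x=south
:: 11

> maze.move dir=south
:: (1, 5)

> maze.sense dir=south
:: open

> stack.push x=south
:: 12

> maze.move dir=south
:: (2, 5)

> maze.sense dir=south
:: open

> stack.push x=south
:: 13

> maze.move dir=south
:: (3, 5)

> maze.sense dir=south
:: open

> stack.push x=south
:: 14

> maze.move dir=south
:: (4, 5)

> maze.sense dir=west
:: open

> stack.push x=west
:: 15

> maze.move dir=west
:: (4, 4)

> maze.sense dir=north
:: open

> stack.push x=north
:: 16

> maze.move dir=north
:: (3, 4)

> maze.sense dir=north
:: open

> stack.push x=north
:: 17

> maze.move dir=north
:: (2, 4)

> stack.pop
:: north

> maze.move dir=south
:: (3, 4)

> stack.pop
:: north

> maze.move dir=south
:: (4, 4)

> stack.pop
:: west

> maze.move dir=east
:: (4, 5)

> maze.sense dir=east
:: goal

> maze.move dir=east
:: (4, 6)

Answer: (4, 6)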